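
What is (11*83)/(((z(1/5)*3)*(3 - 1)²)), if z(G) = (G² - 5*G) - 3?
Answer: -2075/108 ≈ -19.213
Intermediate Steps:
z(G) = -3 + G² - 5*G
(11*83)/(((z(1/5)*3)*(3 - 1)²)) = (11*83)/((((-3 + (1/5)² - 5/5)*3)*(3 - 1)²)) = 913/(((-3 + (1*(⅕))² - 5/5)*3)*2²) = 913/(((-3 + (⅕)² - 5*⅕)*3)*4) = 913/(((-3 + 1/25 - 1)*3)*4) = 913/(-99/25*3*4) = 913/(-297/25*4) = 913/(-1188/25) = -25/1188*913 = -2075/108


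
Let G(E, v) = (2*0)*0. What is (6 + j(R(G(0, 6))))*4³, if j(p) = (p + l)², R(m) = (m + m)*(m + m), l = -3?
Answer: 960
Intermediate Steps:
G(E, v) = 0 (G(E, v) = 0*0 = 0)
R(m) = 4*m² (R(m) = (2*m)*(2*m) = 4*m²)
j(p) = (-3 + p)² (j(p) = (p - 3)² = (-3 + p)²)
(6 + j(R(G(0, 6))))*4³ = (6 + (-3 + 4*0²)²)*4³ = (6 + (-3 + 4*0)²)*64 = (6 + (-3 + 0)²)*64 = (6 + (-3)²)*64 = (6 + 9)*64 = 15*64 = 960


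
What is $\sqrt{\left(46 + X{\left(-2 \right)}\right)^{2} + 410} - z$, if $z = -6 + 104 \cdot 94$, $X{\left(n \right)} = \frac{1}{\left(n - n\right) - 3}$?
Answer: $-9770 + \frac{\sqrt{22459}}{3} \approx -9720.0$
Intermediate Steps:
$X{\left(n \right)} = - \frac{1}{3}$ ($X{\left(n \right)} = \frac{1}{0 - 3} = \frac{1}{-3} = - \frac{1}{3}$)
$z = 9770$ ($z = -6 + 9776 = 9770$)
$\sqrt{\left(46 + X{\left(-2 \right)}\right)^{2} + 410} - z = \sqrt{\left(46 - \frac{1}{3}\right)^{2} + 410} - 9770 = \sqrt{\left(\frac{137}{3}\right)^{2} + 410} - 9770 = \sqrt{\frac{18769}{9} + 410} - 9770 = \sqrt{\frac{22459}{9}} - 9770 = \frac{\sqrt{22459}}{3} - 9770 = -9770 + \frac{\sqrt{22459}}{3}$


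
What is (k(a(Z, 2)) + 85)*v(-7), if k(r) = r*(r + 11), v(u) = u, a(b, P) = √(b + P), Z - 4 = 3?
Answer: -889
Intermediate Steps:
Z = 7 (Z = 4 + 3 = 7)
a(b, P) = √(P + b)
k(r) = r*(11 + r)
(k(a(Z, 2)) + 85)*v(-7) = (√(2 + 7)*(11 + √(2 + 7)) + 85)*(-7) = (√9*(11 + √9) + 85)*(-7) = (3*(11 + 3) + 85)*(-7) = (3*14 + 85)*(-7) = (42 + 85)*(-7) = 127*(-7) = -889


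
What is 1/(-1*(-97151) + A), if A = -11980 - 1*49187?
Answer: 1/35984 ≈ 2.7790e-5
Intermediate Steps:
A = -61167 (A = -11980 - 49187 = -61167)
1/(-1*(-97151) + A) = 1/(-1*(-97151) - 61167) = 1/(97151 - 61167) = 1/35984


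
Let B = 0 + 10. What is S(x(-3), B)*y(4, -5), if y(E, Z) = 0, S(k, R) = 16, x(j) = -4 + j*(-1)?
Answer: 0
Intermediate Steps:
B = 10
x(j) = -4 - j
S(x(-3), B)*y(4, -5) = 16*0 = 0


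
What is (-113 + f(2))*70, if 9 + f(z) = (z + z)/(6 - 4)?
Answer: -8400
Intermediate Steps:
f(z) = -9 + z (f(z) = -9 + (z + z)/(6 - 4) = -9 + (2*z)/2 = -9 + (2*z)*(1/2) = -9 + z)
(-113 + f(2))*70 = (-113 + (-9 + 2))*70 = (-113 - 7)*70 = -120*70 = -8400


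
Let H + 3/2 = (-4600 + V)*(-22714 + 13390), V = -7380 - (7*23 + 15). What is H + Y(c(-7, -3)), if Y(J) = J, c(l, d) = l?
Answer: 226685071/2 ≈ 1.1334e+8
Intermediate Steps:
V = -7556 (V = -7380 - (161 + 15) = -7380 - 1*176 = -7380 - 176 = -7556)
H = 226685085/2 (H = -3/2 + (-4600 - 7556)*(-22714 + 13390) = -3/2 - 12156*(-9324) = -3/2 + 113342544 = 226685085/2 ≈ 1.1334e+8)
H + Y(c(-7, -3)) = 226685085/2 - 7 = 226685071/2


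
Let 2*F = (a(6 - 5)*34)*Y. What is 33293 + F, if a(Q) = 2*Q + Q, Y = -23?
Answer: 32120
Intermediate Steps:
a(Q) = 3*Q
F = -1173 (F = (((3*(6 - 5))*34)*(-23))/2 = (((3*1)*34)*(-23))/2 = ((3*34)*(-23))/2 = (102*(-23))/2 = (½)*(-2346) = -1173)
33293 + F = 33293 - 1173 = 32120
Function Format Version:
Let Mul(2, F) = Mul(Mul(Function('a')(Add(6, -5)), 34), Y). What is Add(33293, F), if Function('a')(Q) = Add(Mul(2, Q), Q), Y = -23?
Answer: 32120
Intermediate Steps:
Function('a')(Q) = Mul(3, Q)
F = -1173 (F = Mul(Rational(1, 2), Mul(Mul(Mul(3, Add(6, -5)), 34), -23)) = Mul(Rational(1, 2), Mul(Mul(Mul(3, 1), 34), -23)) = Mul(Rational(1, 2), Mul(Mul(3, 34), -23)) = Mul(Rational(1, 2), Mul(102, -23)) = Mul(Rational(1, 2), -2346) = -1173)
Add(33293, F) = Add(33293, -1173) = 32120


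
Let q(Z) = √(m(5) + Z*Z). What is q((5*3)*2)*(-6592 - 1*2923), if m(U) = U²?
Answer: -47575*√37 ≈ -2.8939e+5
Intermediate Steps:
q(Z) = √(25 + Z²) (q(Z) = √(5² + Z*Z) = √(25 + Z²))
q((5*3)*2)*(-6592 - 1*2923) = √(25 + ((5*3)*2)²)*(-6592 - 1*2923) = √(25 + (15*2)²)*(-6592 - 2923) = √(25 + 30²)*(-9515) = √(25 + 900)*(-9515) = √925*(-9515) = (5*√37)*(-9515) = -47575*√37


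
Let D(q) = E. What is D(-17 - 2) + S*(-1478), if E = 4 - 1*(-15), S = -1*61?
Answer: 90177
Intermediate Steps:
S = -61
E = 19 (E = 4 + 15 = 19)
D(q) = 19
D(-17 - 2) + S*(-1478) = 19 - 61*(-1478) = 19 + 90158 = 90177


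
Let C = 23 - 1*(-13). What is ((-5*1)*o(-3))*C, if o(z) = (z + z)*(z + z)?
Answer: -6480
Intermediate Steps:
C = 36 (C = 23 + 13 = 36)
o(z) = 4*z² (o(z) = (2*z)*(2*z) = 4*z²)
((-5*1)*o(-3))*C = ((-5*1)*(4*(-3)²))*36 = -20*9*36 = -5*36*36 = -180*36 = -6480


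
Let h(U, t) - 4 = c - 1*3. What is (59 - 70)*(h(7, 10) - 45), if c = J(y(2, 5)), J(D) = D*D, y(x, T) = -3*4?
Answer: -1100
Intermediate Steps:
y(x, T) = -12
J(D) = D²
c = 144 (c = (-12)² = 144)
h(U, t) = 145 (h(U, t) = 4 + (144 - 1*3) = 4 + (144 - 3) = 4 + 141 = 145)
(59 - 70)*(h(7, 10) - 45) = (59 - 70)*(145 - 45) = -11*100 = -1100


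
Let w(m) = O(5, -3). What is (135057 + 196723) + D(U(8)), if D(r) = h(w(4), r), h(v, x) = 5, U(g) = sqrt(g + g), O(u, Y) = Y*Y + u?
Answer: 331785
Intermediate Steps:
O(u, Y) = u + Y**2 (O(u, Y) = Y**2 + u = u + Y**2)
w(m) = 14 (w(m) = 5 + (-3)**2 = 5 + 9 = 14)
U(g) = sqrt(2)*sqrt(g) (U(g) = sqrt(2*g) = sqrt(2)*sqrt(g))
D(r) = 5
(135057 + 196723) + D(U(8)) = (135057 + 196723) + 5 = 331780 + 5 = 331785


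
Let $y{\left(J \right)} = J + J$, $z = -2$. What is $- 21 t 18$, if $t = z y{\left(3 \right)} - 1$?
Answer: $4914$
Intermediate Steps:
$y{\left(J \right)} = 2 J$
$t = -13$ ($t = - 2 \cdot 2 \cdot 3 - 1 = \left(-2\right) 6 - 1 = -12 - 1 = -13$)
$- 21 t 18 = \left(-21\right) \left(-13\right) 18 = 273 \cdot 18 = 4914$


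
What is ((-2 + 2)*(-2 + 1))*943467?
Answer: 0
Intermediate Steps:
((-2 + 2)*(-2 + 1))*943467 = (0*(-1))*943467 = 0*943467 = 0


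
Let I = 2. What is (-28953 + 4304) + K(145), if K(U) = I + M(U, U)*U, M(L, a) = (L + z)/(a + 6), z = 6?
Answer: -24502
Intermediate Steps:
M(L, a) = (6 + L)/(6 + a) (M(L, a) = (L + 6)/(a + 6) = (6 + L)/(6 + a))
K(U) = 2 + U (K(U) = 2 + ((6 + U)/(6 + U))*U = 2 + 1*U = 2 + U)
(-28953 + 4304) + K(145) = (-28953 + 4304) + (2 + 145) = -24649 + 147 = -24502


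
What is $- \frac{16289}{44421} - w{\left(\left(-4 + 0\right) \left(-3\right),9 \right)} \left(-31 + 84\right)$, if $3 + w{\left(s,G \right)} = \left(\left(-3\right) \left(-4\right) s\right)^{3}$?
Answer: $- \frac{540764146334}{3417} \approx -1.5826 \cdot 10^{8}$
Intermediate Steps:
$w{\left(s,G \right)} = -3 + 1728 s^{3}$ ($w{\left(s,G \right)} = -3 + \left(\left(-3\right) \left(-4\right) s\right)^{3} = -3 + \left(12 s\right)^{3} = -3 + 1728 s^{3}$)
$- \frac{16289}{44421} - w{\left(\left(-4 + 0\right) \left(-3\right),9 \right)} \left(-31 + 84\right) = - \frac{16289}{44421} - \left(-3 + 1728 \left(\left(-4 + 0\right) \left(-3\right)\right)^{3}\right) \left(-31 + 84\right) = \left(-16289\right) \frac{1}{44421} - \left(-3 + 1728 \left(\left(-4\right) \left(-3\right)\right)^{3}\right) 53 = - \frac{1253}{3417} - \left(-3 + 1728 \cdot 12^{3}\right) 53 = - \frac{1253}{3417} - \left(-3 + 1728 \cdot 1728\right) 53 = - \frac{1253}{3417} - \left(-3 + 2985984\right) 53 = - \frac{1253}{3417} - 2985981 \cdot 53 = - \frac{1253}{3417} - 158256993 = - \frac{540764146334}{3417}$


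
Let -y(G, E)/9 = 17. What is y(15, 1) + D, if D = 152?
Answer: -1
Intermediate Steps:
y(G, E) = -153 (y(G, E) = -9*17 = -153)
y(15, 1) + D = -153 + 152 = -1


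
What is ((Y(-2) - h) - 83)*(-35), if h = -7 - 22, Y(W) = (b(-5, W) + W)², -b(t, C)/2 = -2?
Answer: 1750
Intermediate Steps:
b(t, C) = 4 (b(t, C) = -2*(-2) = 4)
Y(W) = (4 + W)²
h = -29
((Y(-2) - h) - 83)*(-35) = (((4 - 2)² - 1*(-29)) - 83)*(-35) = ((2² + 29) - 83)*(-35) = ((4 + 29) - 83)*(-35) = (33 - 83)*(-35) = -50*(-35) = 1750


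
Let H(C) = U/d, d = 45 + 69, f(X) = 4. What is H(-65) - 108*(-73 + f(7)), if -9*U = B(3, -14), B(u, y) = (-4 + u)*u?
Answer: 2548585/342 ≈ 7452.0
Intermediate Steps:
d = 114
B(u, y) = u*(-4 + u)
U = 1/3 (U = -(-4 + 3)/3 = -(-1)/3 = -1/9*(-3) = 1/3 ≈ 0.33333)
H(C) = 1/342 (H(C) = (1/3)/114 = (1/3)*(1/114) = 1/342)
H(-65) - 108*(-73 + f(7)) = 1/342 - 108*(-73 + 4) = 1/342 - 108*(-69) = 1/342 + 7452 = 2548585/342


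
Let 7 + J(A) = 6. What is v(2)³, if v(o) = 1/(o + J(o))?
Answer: 1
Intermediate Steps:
J(A) = -1 (J(A) = -7 + 6 = -1)
v(o) = 1/(-1 + o) (v(o) = 1/(o - 1) = 1/(-1 + o))
v(2)³ = (1/(-1 + 2))³ = (1/1)³ = 1³ = 1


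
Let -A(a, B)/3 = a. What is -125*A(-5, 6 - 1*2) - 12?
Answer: -1887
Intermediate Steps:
A(a, B) = -3*a
-125*A(-5, 6 - 1*2) - 12 = -(-375)*(-5) - 12 = -125*15 - 12 = -1875 - 12 = -1887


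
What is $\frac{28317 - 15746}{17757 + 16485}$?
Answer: $\frac{967}{2634} \approx 0.36712$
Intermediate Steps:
$\frac{28317 - 15746}{17757 + 16485} = \frac{12571}{34242} = 12571 \cdot \frac{1}{34242} = \frac{967}{2634}$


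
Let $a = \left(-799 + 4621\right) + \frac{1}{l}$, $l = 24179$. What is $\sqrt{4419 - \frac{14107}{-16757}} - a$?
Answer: $- \frac{92412139}{24179} + \frac{\sqrt{1241078550530}}{16757} \approx -3755.5$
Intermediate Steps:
$a = \frac{92412139}{24179}$ ($a = \left(-799 + 4621\right) + \frac{1}{24179} = 3822 + \frac{1}{24179} = \frac{92412139}{24179} \approx 3822.0$)
$\sqrt{4419 - \frac{14107}{-16757}} - a = \sqrt{4419 - \frac{14107}{-16757}} - \frac{92412139}{24179} = \sqrt{4419 - - \frac{14107}{16757}} - \frac{92412139}{24179} = \sqrt{4419 + \frac{14107}{16757}} - \frac{92412139}{24179} = \sqrt{\frac{74063290}{16757}} - \frac{92412139}{24179} = \frac{\sqrt{1241078550530}}{16757} - \frac{92412139}{24179} = - \frac{92412139}{24179} + \frac{\sqrt{1241078550530}}{16757}$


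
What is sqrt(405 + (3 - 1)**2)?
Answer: sqrt(409) ≈ 20.224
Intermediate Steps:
sqrt(405 + (3 - 1)**2) = sqrt(405 + 2**2) = sqrt(405 + 4) = sqrt(409)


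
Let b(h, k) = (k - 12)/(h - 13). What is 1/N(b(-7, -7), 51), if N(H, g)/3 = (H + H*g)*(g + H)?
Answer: 100/769899 ≈ 0.00012989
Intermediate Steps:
b(h, k) = (-12 + k)/(-13 + h)
N(H, g) = 3*(H + g)*(H + H*g) (N(H, g) = 3*((H + H*g)*(g + H)) = 3*((H + H*g)*(H + g)) = 3*((H + g)*(H + H*g)) = 3*(H + g)*(H + H*g))
1/N(b(-7, -7), 51) = 1/(3*((-12 - 7)/(-13 - 7))*((-12 - 7)/(-13 - 7) + 51 + 51**2 + ((-12 - 7)/(-13 - 7))*51)) = 1/(3*(-19/(-20))*(-19/(-20) + 51 + 2601 + (-19/(-20))*51)) = 1/(3*(-1/20*(-19))*(-1/20*(-19) + 51 + 2601 - 1/20*(-19)*51)) = 1/(3*(19/20)*(19/20 + 51 + 2601 + (19/20)*51)) = 1/(3*(19/20)*(19/20 + 51 + 2601 + 969/20)) = 1/(3*(19/20)*(13507/5)) = 1/(769899/100) = 100/769899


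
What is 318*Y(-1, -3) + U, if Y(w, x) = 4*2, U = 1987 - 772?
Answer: 3759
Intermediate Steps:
U = 1215
Y(w, x) = 8
318*Y(-1, -3) + U = 318*8 + 1215 = 2544 + 1215 = 3759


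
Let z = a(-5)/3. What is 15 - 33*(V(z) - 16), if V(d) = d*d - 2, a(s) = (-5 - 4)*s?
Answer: -6816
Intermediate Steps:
a(s) = -9*s
z = 15 (z = -9*(-5)/3 = 45*(⅓) = 15)
V(d) = -2 + d² (V(d) = d² - 2 = -2 + d²)
15 - 33*(V(z) - 16) = 15 - 33*((-2 + 15²) - 16) = 15 - 33*((-2 + 225) - 16) = 15 - 33*(223 - 16) = 15 - 33*207 = 15 - 6831 = -6816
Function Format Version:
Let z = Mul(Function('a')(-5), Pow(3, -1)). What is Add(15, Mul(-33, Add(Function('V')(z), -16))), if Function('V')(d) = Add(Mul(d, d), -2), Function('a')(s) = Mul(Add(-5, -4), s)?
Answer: -6816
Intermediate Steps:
Function('a')(s) = Mul(-9, s)
z = 15 (z = Mul(Mul(-9, -5), Pow(3, -1)) = Mul(45, Rational(1, 3)) = 15)
Function('V')(d) = Add(-2, Pow(d, 2)) (Function('V')(d) = Add(Pow(d, 2), -2) = Add(-2, Pow(d, 2)))
Add(15, Mul(-33, Add(Function('V')(z), -16))) = Add(15, Mul(-33, Add(Add(-2, Pow(15, 2)), -16))) = Add(15, Mul(-33, Add(Add(-2, 225), -16))) = Add(15, Mul(-33, Add(223, -16))) = Add(15, Mul(-33, 207)) = Add(15, -6831) = -6816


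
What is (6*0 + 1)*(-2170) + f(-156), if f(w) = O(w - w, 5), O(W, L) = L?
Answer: -2165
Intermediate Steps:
f(w) = 5
(6*0 + 1)*(-2170) + f(-156) = (6*0 + 1)*(-2170) + 5 = (0 + 1)*(-2170) + 5 = 1*(-2170) + 5 = -2170 + 5 = -2165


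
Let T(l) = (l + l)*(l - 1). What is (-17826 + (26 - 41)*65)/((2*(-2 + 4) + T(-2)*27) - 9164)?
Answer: 18801/8836 ≈ 2.1278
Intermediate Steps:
T(l) = 2*l*(-1 + l) (T(l) = (2*l)*(-1 + l) = 2*l*(-1 + l))
(-17826 + (26 - 41)*65)/((2*(-2 + 4) + T(-2)*27) - 9164) = (-17826 + (26 - 41)*65)/((2*(-2 + 4) + (2*(-2)*(-1 - 2))*27) - 9164) = (-17826 - 15*65)/((2*2 + (2*(-2)*(-3))*27) - 9164) = (-17826 - 975)/((4 + 12*27) - 9164) = -18801/((4 + 324) - 9164) = -18801/(328 - 9164) = -18801/(-8836) = -18801*(-1/8836) = 18801/8836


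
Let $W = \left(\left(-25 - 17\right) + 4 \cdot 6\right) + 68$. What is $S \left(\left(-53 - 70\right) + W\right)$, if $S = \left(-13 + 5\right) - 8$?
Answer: $1168$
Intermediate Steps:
$S = -16$ ($S = -8 - 8 = -16$)
$W = 50$ ($W = \left(-42 + 24\right) + 68 = -18 + 68 = 50$)
$S \left(\left(-53 - 70\right) + W\right) = - 16 \left(\left(-53 - 70\right) + 50\right) = - 16 \left(-123 + 50\right) = \left(-16\right) \left(-73\right) = 1168$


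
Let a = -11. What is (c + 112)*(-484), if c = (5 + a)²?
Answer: -71632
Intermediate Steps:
c = 36 (c = (5 - 11)² = (-6)² = 36)
(c + 112)*(-484) = (36 + 112)*(-484) = 148*(-484) = -71632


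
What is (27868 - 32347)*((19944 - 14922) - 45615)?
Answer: 181816047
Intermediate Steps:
(27868 - 32347)*((19944 - 14922) - 45615) = -4479*(5022 - 45615) = -4479*(-40593) = 181816047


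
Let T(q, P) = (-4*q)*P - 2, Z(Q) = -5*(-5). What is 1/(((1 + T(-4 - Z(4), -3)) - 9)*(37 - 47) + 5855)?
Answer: 1/9435 ≈ 0.00010599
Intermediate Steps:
Z(Q) = 25
T(q, P) = -2 - 4*P*q (T(q, P) = -4*P*q - 2 = -2 - 4*P*q)
1/(((1 + T(-4 - Z(4), -3)) - 9)*(37 - 47) + 5855) = 1/(((1 + (-2 - 4*(-3)*(-4 - 1*25))) - 9)*(37 - 47) + 5855) = 1/(((1 + (-2 - 4*(-3)*(-4 - 25))) - 9)*(-10) + 5855) = 1/(((1 + (-2 - 4*(-3)*(-29))) - 9)*(-10) + 5855) = 1/(((1 + (-2 - 348)) - 9)*(-10) + 5855) = 1/(((1 - 350) - 9)*(-10) + 5855) = 1/((-349 - 9)*(-10) + 5855) = 1/(-358*(-10) + 5855) = 1/(3580 + 5855) = 1/9435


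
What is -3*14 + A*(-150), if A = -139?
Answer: 20808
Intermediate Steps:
-3*14 + A*(-150) = -3*14 - 139*(-150) = -42 + 20850 = 20808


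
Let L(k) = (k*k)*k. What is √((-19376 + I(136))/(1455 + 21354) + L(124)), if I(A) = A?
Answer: 14*√5060824562454/22809 ≈ 1380.8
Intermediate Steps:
L(k) = k³ (L(k) = k²*k = k³)
√((-19376 + I(136))/(1455 + 21354) + L(124)) = √((-19376 + 136)/(1455 + 21354) + 124³) = √(-19240/22809 + 1906624) = √(43488167576/22809) = 14*√5060824562454/22809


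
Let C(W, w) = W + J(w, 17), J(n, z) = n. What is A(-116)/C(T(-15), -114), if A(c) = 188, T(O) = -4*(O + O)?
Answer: 94/3 ≈ 31.333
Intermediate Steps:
T(O) = -8*O
C(W, w) = W + w
A(-116)/C(T(-15), -114) = 188/(-8*(-15) - 114) = 188/(120 - 114) = 188/6 = 188*(1/6) = 94/3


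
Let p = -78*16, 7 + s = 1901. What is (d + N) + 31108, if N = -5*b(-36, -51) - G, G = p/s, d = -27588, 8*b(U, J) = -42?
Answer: 13435691/3788 ≈ 3546.9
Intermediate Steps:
b(U, J) = -21/4 (b(U, J) = (⅛)*(-42) = -21/4)
s = 1894 (s = -7 + 1901 = 1894)
p = -1248 (p = -3*416 = -1248)
G = -624/947 (G = -1248/1894 = -1248*1/1894 = -624/947 ≈ -0.65892)
N = 101931/3788 (N = -5*(-21/4) - 1*(-624/947) = 105/4 + 624/947 = 101931/3788 ≈ 26.909)
(d + N) + 31108 = (-27588 + 101931/3788) + 31108 = -104401413/3788 + 31108 = 13435691/3788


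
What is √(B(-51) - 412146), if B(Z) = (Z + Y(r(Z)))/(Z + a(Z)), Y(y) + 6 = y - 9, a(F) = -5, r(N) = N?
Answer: 9*I*√3989146/28 ≈ 641.98*I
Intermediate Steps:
Y(y) = -15 + y (Y(y) = -6 + (y - 9) = -6 + (-9 + y) = -15 + y)
B(Z) = (-15 + 2*Z)/(-5 + Z) (B(Z) = (Z + (-15 + Z))/(Z - 5) = (-15 + 2*Z)/(-5 + Z))
√(B(-51) - 412146) = √((-15 + 2*(-51))/(-5 - 51) - 412146) = √((-15 - 102)/(-56) - 412146) = √(-1/56*(-117) - 412146) = √(117/56 - 412146) = √(-23080059/56) = 9*I*√3989146/28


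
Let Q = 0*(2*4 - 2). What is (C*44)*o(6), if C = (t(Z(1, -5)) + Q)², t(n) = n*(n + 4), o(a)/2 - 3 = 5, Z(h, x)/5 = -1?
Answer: 17600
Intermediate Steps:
Z(h, x) = -5 (Z(h, x) = 5*(-1) = -5)
o(a) = 16 (o(a) = 6 + 2*5 = 6 + 10 = 16)
t(n) = n*(4 + n)
Q = 0 (Q = 0*(8 - 2) = 0*6 = 0)
C = 25 (C = (-5*(4 - 5) + 0)² = (-5*(-1) + 0)² = (5 + 0)² = 5² = 25)
(C*44)*o(6) = (25*44)*16 = 1100*16 = 17600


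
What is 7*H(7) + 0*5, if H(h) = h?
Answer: 49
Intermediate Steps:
7*H(7) + 0*5 = 7*7 + 0*5 = 49 + 0 = 49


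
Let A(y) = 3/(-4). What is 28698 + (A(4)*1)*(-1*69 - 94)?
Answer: 115281/4 ≈ 28820.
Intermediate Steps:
A(y) = -¾ (A(y) = 3*(-¼) = -¾)
28698 + (A(4)*1)*(-1*69 - 94) = 28698 + (-¾*1)*(-1*69 - 94) = 28698 - 3*(-69 - 94)/4 = 28698 - ¾*(-163) = 28698 + 489/4 = 115281/4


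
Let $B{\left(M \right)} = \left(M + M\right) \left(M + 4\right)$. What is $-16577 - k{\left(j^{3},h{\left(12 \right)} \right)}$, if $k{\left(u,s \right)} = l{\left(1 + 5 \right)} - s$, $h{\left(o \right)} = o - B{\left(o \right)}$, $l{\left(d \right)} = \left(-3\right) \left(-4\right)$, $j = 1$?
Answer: $-16961$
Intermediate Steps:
$B{\left(M \right)} = 2 M \left(4 + M\right)$
$l{\left(d \right)} = 12$
$h{\left(o \right)} = o - 2 o \left(4 + o\right)$
$k{\left(u,s \right)} = 12 - s$
$-16577 - k{\left(j^{3},h{\left(12 \right)} \right)} = -16577 - \left(12 - 12 \left(-7 - 24\right)\right) = -16577 - \left(12 - 12 \left(-31\right)\right) = -16577 - \left(12 - -372\right) = -16577 - \left(12 + 372\right) = -16577 - 384 = -16961$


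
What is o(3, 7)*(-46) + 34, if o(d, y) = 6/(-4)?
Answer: 103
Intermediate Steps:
o(d, y) = -3/2 (o(d, y) = 6*(-¼) = -3/2)
o(3, 7)*(-46) + 34 = -3/2*(-46) + 34 = 69 + 34 = 103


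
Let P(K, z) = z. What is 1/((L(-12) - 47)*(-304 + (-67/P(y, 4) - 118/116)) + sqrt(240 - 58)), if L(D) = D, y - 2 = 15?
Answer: 255452300/4849572281633 - 13456*sqrt(182)/4849572281633 ≈ 5.2638e-5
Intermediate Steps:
y = 17 (y = 2 + 15 = 17)
1/((L(-12) - 47)*(-304 + (-67/P(y, 4) - 118/116)) + sqrt(240 - 58)) = 1/((-12 - 47)*(-304 + (-67/4 - 118/116)) + sqrt(240 - 58)) = 1/(-59*(-304 + (-67*1/4 - 118*1/116)) + sqrt(182)) = 1/(-59*(-304 + (-67/4 - 59/58)) + sqrt(182)) = 1/(-59*(-304 - 2061/116) + sqrt(182)) = 1/(-59*(-37325/116) + sqrt(182)) = 1/(2202175/116 + sqrt(182))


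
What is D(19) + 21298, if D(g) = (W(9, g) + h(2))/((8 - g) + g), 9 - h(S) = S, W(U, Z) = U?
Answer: 21300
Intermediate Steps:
h(S) = 9 - S
D(g) = 2 (D(g) = (9 + (9 - 1*2))/((8 - g) + g) = (9 + (9 - 2))/8 = (9 + 7)*(1/8) = 16*(1/8) = 2)
D(19) + 21298 = 2 + 21298 = 21300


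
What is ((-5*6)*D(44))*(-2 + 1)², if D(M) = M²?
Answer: -58080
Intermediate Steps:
((-5*6)*D(44))*(-2 + 1)² = (-5*6*44²)*(-2 + 1)² = -30*1936*(-1)² = -58080*1 = -58080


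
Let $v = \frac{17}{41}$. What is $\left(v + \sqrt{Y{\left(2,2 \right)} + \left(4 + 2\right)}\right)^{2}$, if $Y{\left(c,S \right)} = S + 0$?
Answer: $\frac{13737}{1681} + \frac{68 \sqrt{2}}{41} \approx 10.517$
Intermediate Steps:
$Y{\left(c,S \right)} = S$
$v = \frac{17}{41}$ ($v = 17 \cdot \frac{1}{41} = \frac{17}{41} \approx 0.41463$)
$\left(v + \sqrt{Y{\left(2,2 \right)} + \left(4 + 2\right)}\right)^{2} = \left(\frac{17}{41} + \sqrt{2 + \left(4 + 2\right)}\right)^{2} = \left(\frac{17}{41} + \sqrt{2 + 6}\right)^{2} = \left(\frac{17}{41} + \sqrt{8}\right)^{2} = \left(\frac{17}{41} + 2 \sqrt{2}\right)^{2}$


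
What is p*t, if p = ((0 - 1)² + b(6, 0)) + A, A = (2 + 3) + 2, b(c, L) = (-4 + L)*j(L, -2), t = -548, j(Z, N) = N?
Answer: -8768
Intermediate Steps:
b(c, L) = 8 - 2*L (b(c, L) = (-4 + L)*(-2) = 8 - 2*L)
A = 7 (A = 5 + 2 = 7)
p = 16 (p = ((0 - 1)² + (8 - 2*0)) + 7 = ((-1)² + (8 + 0)) + 7 = (1 + 8) + 7 = 9 + 7 = 16)
p*t = 16*(-548) = -8768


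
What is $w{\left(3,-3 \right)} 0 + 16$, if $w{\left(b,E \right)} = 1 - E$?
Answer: $16$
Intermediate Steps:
$w{\left(3,-3 \right)} 0 + 16 = \left(1 - -3\right) 0 + 16 = \left(1 + 3\right) 0 + 16 = 4 \cdot 0 + 16 = 0 + 16 = 16$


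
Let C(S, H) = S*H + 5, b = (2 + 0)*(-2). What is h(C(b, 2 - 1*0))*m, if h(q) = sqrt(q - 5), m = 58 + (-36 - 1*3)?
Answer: 38*I*sqrt(2) ≈ 53.74*I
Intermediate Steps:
b = -4 (b = 2*(-2) = -4)
m = 19 (m = 58 + (-36 - 3) = 58 - 39 = 19)
C(S, H) = 5 + H*S (C(S, H) = H*S + 5 = 5 + H*S)
h(q) = sqrt(-5 + q)
h(C(b, 2 - 1*0))*m = sqrt(-5 + (5 + (2 - 1*0)*(-4)))*19 = sqrt(-5 + (5 + (2 + 0)*(-4)))*19 = sqrt(-5 + (5 + 2*(-4)))*19 = sqrt(-5 + (5 - 8))*19 = sqrt(-5 - 3)*19 = sqrt(-8)*19 = (2*I*sqrt(2))*19 = 38*I*sqrt(2)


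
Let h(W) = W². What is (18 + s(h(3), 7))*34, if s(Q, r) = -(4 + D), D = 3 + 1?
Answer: 340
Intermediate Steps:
D = 4
s(Q, r) = -8 (s(Q, r) = -(4 + 4) = -1*8 = -8)
(18 + s(h(3), 7))*34 = (18 - 8)*34 = 10*34 = 340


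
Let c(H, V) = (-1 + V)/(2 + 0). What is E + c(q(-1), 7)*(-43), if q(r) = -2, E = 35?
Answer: -94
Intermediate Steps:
c(H, V) = -½ + V/2 (c(H, V) = (-1 + V)/2 = (-1 + V)*(½) = -½ + V/2)
E + c(q(-1), 7)*(-43) = 35 + (-½ + (½)*7)*(-43) = 35 + (-½ + 7/2)*(-43) = 35 + 3*(-43) = 35 - 129 = -94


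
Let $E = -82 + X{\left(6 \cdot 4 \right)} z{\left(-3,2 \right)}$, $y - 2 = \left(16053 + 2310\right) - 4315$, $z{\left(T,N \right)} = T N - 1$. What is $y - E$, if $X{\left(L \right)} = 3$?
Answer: $14153$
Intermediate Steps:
$z{\left(T,N \right)} = -1 + N T$ ($z{\left(T,N \right)} = N T - 1 = -1 + N T$)
$y = 14050$ ($y = 2 + \left(\left(16053 + 2310\right) - 4315\right) = 2 + \left(18363 - 4315\right) = 2 + 14048 = 14050$)
$E = -103$ ($E = -82 + 3 \left(-1 + 2 \left(-3\right)\right) = -82 + 3 \left(-1 - 6\right) = -82 + 3 \left(-7\right) = -82 - 21 = -103$)
$y - E = 14050 - -103 = 14050 + 103 = 14153$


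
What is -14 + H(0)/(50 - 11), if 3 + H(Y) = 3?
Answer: -14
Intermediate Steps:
H(Y) = 0 (H(Y) = -3 + 3 = 0)
-14 + H(0)/(50 - 11) = -14 + 0/(50 - 11) = -14 + 0/39 = -14 + (1/39)*0 = -14 + 0 = -14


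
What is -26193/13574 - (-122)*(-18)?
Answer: -29834697/13574 ≈ -2197.9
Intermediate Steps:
-26193/13574 - (-122)*(-18) = -26193*1/13574 - 1*2196 = -26193/13574 - 2196 = -29834697/13574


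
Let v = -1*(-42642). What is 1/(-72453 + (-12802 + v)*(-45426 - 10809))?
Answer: -1/1678124853 ≈ -5.9590e-10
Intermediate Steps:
v = 42642
1/(-72453 + (-12802 + v)*(-45426 - 10809)) = 1/(-72453 + (-12802 + 42642)*(-45426 - 10809)) = 1/(-72453 + 29840*(-56235)) = 1/(-72453 - 1678052400) = 1/(-1678124853) = -1/1678124853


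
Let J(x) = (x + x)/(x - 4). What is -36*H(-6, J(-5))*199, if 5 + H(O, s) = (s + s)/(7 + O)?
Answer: 19900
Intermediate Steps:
J(x) = 2*x/(-4 + x) (J(x) = (2*x)/(-4 + x) = 2*x/(-4 + x))
H(O, s) = -5 + 2*s/(7 + O) (H(O, s) = -5 + (s + s)/(7 + O) = -5 + (2*s)/(7 + O) = -5 + 2*s/(7 + O))
-36*H(-6, J(-5))*199 = -36*(-35 - 5*(-6) + 2*(2*(-5)/(-4 - 5)))/(7 - 6)*199 = -36*(-35 + 30 + 2*(2*(-5)/(-9)))/1*199 = -36*(-35 + 30 + 2*(2*(-5)*(-⅑)))*199 = -36*(-35 + 30 + 2*(10/9))*199 = -36*(-35 + 30 + 20/9)*199 = -36*(-25)/9*199 = -36*(-25/9)*199 = 100*199 = 19900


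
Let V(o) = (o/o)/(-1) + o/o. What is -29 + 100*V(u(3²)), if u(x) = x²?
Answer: -29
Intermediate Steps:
V(o) = 0 (V(o) = 1*(-1) + 1 = -1 + 1 = 0)
-29 + 100*V(u(3²)) = -29 + 100*0 = -29 + 0 = -29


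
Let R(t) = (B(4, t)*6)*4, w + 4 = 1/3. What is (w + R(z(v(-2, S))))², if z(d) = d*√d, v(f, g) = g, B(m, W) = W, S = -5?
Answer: -647879/9 + 880*I*√5 ≈ -71987.0 + 1967.7*I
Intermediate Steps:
w = -11/3 (w = -4 + 1/3 = -4 + ⅓ = -11/3 ≈ -3.6667)
z(d) = d^(3/2)
R(t) = 24*t (R(t) = (t*6)*4 = (6*t)*4 = 24*t)
(w + R(z(v(-2, S))))² = (-11/3 + 24*(-5)^(3/2))² = (-11/3 + 24*(-5*I*√5))² = (-11/3 - 120*I*√5)²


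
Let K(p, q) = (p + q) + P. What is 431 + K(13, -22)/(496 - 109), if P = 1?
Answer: 166789/387 ≈ 430.98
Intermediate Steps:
K(p, q) = 1 + p + q (K(p, q) = (p + q) + 1 = 1 + p + q)
431 + K(13, -22)/(496 - 109) = 431 + (1 + 13 - 22)/(496 - 109) = 431 - 8/387 = 166789/387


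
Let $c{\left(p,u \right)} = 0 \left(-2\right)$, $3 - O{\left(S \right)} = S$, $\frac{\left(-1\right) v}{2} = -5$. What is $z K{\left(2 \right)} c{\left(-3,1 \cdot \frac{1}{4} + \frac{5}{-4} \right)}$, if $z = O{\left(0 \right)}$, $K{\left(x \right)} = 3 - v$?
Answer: $0$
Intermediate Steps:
$v = 10$ ($v = \left(-2\right) \left(-5\right) = 10$)
$O{\left(S \right)} = 3 - S$
$K{\left(x \right)} = -7$ ($K{\left(x \right)} = 3 - 10 = -7$)
$c{\left(p,u \right)} = 0$
$z = 3$ ($z = 3 - 0 = 3 + 0 = 3$)
$z K{\left(2 \right)} c{\left(-3,1 \cdot \frac{1}{4} + \frac{5}{-4} \right)} = 3 \left(-7\right) 0 = \left(-21\right) 0 = 0$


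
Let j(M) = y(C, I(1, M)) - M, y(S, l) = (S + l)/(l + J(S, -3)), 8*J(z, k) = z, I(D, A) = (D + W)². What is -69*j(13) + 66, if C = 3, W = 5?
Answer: 86235/97 ≈ 889.02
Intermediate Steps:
I(D, A) = (5 + D)² (I(D, A) = (D + 5)² = (5 + D)²)
J(z, k) = z/8
y(S, l) = (S + l)/(l + S/8)
j(M) = 104/97 - M (j(M) = 8*(3 + (5 + 1)²)/(3 + 8*(5 + 1)²) - M = 8*(3 + 6²)/(3 + 8*6²) - M = 8*(3 + 36)/(3 + 8*36) - M = 8*39/(3 + 288) - M = 8*39/291 - M = 8*(1/291)*39 - M = 104/97 - M)
-69*j(13) + 66 = -69*(104/97 - 1*13) + 66 = -69*(104/97 - 13) + 66 = -69*(-1157/97) + 66 = 79833/97 + 66 = 86235/97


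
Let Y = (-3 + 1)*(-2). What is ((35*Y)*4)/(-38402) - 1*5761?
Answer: -15802463/2743 ≈ -5761.0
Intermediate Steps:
Y = 4 (Y = -2*(-2) = 4)
((35*Y)*4)/(-38402) - 1*5761 = ((35*4)*4)/(-38402) - 1*5761 = (140*4)*(-1/38402) - 5761 = 560*(-1/38402) - 5761 = -40/2743 - 5761 = -15802463/2743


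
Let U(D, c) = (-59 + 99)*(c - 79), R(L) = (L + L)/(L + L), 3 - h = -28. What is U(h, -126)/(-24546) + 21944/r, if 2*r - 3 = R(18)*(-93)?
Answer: -89711404/184095 ≈ -487.31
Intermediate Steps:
h = 31 (h = 3 - 1*(-28) = 3 + 28 = 31)
R(L) = 1 (R(L) = (2*L)/((2*L)) = (2*L)*(1/(2*L)) = 1)
r = -45 (r = 3/2 + (1*(-93))/2 = 3/2 + (½)*(-93) = 3/2 - 93/2 = -45)
U(D, c) = -3160 + 40*c (U(D, c) = 40*(-79 + c) = -3160 + 40*c)
U(h, -126)/(-24546) + 21944/r = (-3160 + 40*(-126))/(-24546) + 21944/(-45) = (-3160 - 5040)*(-1/24546) + 21944*(-1/45) = -8200*(-1/24546) - 21944/45 = 4100/12273 - 21944/45 = -89711404/184095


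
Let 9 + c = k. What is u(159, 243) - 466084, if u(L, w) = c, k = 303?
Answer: -465790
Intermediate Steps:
c = 294 (c = -9 + 303 = 294)
u(L, w) = 294
u(159, 243) - 466084 = 294 - 466084 = -465790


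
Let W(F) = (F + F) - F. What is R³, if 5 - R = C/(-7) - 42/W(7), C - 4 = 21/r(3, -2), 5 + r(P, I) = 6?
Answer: 1061208/343 ≈ 3093.9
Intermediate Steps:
r(P, I) = 1 (r(P, I) = -5 + 6 = 1)
W(F) = F (W(F) = 2*F - F = F)
C = 25 (C = 4 + 21/1 = 4 + 21*1 = 4 + 21 = 25)
R = 102/7 (R = 5 - (25/(-7) - 42/7) = 5 - (25*(-⅐) - 42*⅐) = 5 - (-25/7 - 6) = 5 - 1*(-67/7) = 5 + 67/7 = 102/7 ≈ 14.571)
R³ = (102/7)³ = 1061208/343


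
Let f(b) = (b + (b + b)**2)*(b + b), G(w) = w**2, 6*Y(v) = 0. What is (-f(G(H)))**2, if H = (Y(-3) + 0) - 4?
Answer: 1107558400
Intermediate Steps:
Y(v) = 0 (Y(v) = (1/6)*0 = 0)
H = -4 (H = (0 + 0) - 4 = 0 - 4 = -4)
f(b) = 2*b*(b + 4*b**2) (f(b) = (b + (2*b)**2)*(2*b) = (b + 4*b**2)*(2*b) = 2*b*(b + 4*b**2))
(-f(G(H)))**2 = (-((-4)**2)**2*(2 + 8*(-4)**2))**2 = (-16**2*(2 + 8*16))**2 = (-256*(2 + 128))**2 = (-256*130)**2 = (-1*33280)**2 = (-33280)**2 = 1107558400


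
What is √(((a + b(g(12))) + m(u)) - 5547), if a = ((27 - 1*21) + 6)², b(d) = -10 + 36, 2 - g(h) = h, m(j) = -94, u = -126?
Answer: I*√5471 ≈ 73.966*I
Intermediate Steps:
g(h) = 2 - h
b(d) = 26
a = 144 (a = ((27 - 21) + 6)² = (6 + 6)² = 12² = 144)
√(((a + b(g(12))) + m(u)) - 5547) = √(((144 + 26) - 94) - 5547) = √((170 - 94) - 5547) = √(76 - 5547) = √(-5471) = I*√5471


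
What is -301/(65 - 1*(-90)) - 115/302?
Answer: -108727/46810 ≈ -2.3227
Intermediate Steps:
-301/(65 - 1*(-90)) - 115/302 = -301/(65 + 90) - 115*1/302 = -301/155 - 115/302 = -108727/46810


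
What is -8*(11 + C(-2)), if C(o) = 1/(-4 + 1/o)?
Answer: -776/9 ≈ -86.222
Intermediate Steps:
-8*(11 + C(-2)) = -8*(11 - 1*(-2)/(-1 + 4*(-2))) = -8*(11 - 1*(-2)/(-1 - 8)) = -8*(11 - 1*(-2)/(-9)) = -8*(11 - 1*(-2)*(-⅑)) = -8*(11 - 2/9) = -8*97/9 = -776/9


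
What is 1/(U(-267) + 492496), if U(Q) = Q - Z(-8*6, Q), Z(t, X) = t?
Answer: 1/492277 ≈ 2.0314e-6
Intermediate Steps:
U(Q) = 48 + Q (U(Q) = Q - (-8)*6 = Q - 1*(-48) = Q + 48 = 48 + Q)
1/(U(-267) + 492496) = 1/((48 - 267) + 492496) = 1/(-219 + 492496) = 1/492277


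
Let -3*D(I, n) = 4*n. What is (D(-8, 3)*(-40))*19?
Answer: 3040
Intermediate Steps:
D(I, n) = -4*n/3
(D(-8, 3)*(-40))*19 = (-4/3*3*(-40))*19 = -4*(-40)*19 = 160*19 = 3040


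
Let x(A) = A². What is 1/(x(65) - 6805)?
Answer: -1/2580 ≈ -0.00038760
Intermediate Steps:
1/(x(65) - 6805) = 1/(65² - 6805) = 1/(4225 - 6805) = 1/(-2580) = -1/2580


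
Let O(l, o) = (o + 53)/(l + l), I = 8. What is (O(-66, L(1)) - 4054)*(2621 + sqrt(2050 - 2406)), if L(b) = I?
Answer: -1402730369/132 - 535189*I*sqrt(89)/66 ≈ -1.0627e+7 - 76500.0*I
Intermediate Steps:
L(b) = 8
O(l, o) = (53 + o)/(2*l) (O(l, o) = (53 + o)/((2*l)) = (53 + o)*(1/(2*l)) = (53 + o)/(2*l))
(O(-66, L(1)) - 4054)*(2621 + sqrt(2050 - 2406)) = ((1/2)*(53 + 8)/(-66) - 4054)*(2621 + sqrt(2050 - 2406)) = ((1/2)*(-1/66)*61 - 4054)*(2621 + sqrt(-356)) = (-61/132 - 4054)*(2621 + 2*I*sqrt(89)) = -535189*(2621 + 2*I*sqrt(89))/132 = -1402730369/132 - 535189*I*sqrt(89)/66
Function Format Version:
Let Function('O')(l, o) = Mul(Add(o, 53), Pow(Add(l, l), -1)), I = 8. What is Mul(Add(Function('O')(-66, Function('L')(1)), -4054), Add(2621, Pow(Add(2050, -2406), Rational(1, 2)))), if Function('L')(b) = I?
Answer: Add(Rational(-1402730369, 132), Mul(Rational(-535189, 66), I, Pow(89, Rational(1, 2)))) ≈ Add(-1.0627e+7, Mul(-76500., I))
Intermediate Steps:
Function('L')(b) = 8
Function('O')(l, o) = Mul(Rational(1, 2), Pow(l, -1), Add(53, o)) (Function('O')(l, o) = Mul(Add(53, o), Pow(Mul(2, l), -1)) = Mul(Add(53, o), Mul(Rational(1, 2), Pow(l, -1))) = Mul(Rational(1, 2), Pow(l, -1), Add(53, o)))
Mul(Add(Function('O')(-66, Function('L')(1)), -4054), Add(2621, Pow(Add(2050, -2406), Rational(1, 2)))) = Mul(Add(Mul(Rational(1, 2), Pow(-66, -1), Add(53, 8)), -4054), Add(2621, Pow(Add(2050, -2406), Rational(1, 2)))) = Mul(Add(Mul(Rational(1, 2), Rational(-1, 66), 61), -4054), Add(2621, Pow(-356, Rational(1, 2)))) = Mul(Add(Rational(-61, 132), -4054), Add(2621, Mul(2, I, Pow(89, Rational(1, 2))))) = Mul(Rational(-535189, 132), Add(2621, Mul(2, I, Pow(89, Rational(1, 2))))) = Add(Rational(-1402730369, 132), Mul(Rational(-535189, 66), I, Pow(89, Rational(1, 2))))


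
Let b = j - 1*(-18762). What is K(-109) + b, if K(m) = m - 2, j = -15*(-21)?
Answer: 18966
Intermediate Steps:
j = 315
K(m) = -2 + m
b = 19077 (b = 315 - 1*(-18762) = 315 + 18762 = 19077)
K(-109) + b = (-2 - 109) + 19077 = -111 + 19077 = 18966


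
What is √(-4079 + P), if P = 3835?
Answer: 2*I*√61 ≈ 15.62*I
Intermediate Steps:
√(-4079 + P) = √(-4079 + 3835) = √(-244) = 2*I*√61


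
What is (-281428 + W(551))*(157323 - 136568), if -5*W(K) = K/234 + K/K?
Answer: -1366806183295/234 ≈ -5.8411e+9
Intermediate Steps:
W(K) = -1/5 - K/1170 (W(K) = -(K/234 + K/K)/5 = -(K*(1/234) + 1)/5 = -(K/234 + 1)/5 = -(1 + K/234)/5 = -1/5 - K/1170)
(-281428 + W(551))*(157323 - 136568) = (-281428 + (-1/5 - 1/1170*551))*(157323 - 136568) = (-281428 + (-1/5 - 551/1170))*20755 = (-281428 - 157/234)*20755 = -65854309/234*20755 = -1366806183295/234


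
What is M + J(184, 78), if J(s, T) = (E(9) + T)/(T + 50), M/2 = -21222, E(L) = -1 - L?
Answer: -1358191/32 ≈ -42444.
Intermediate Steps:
M = -42444 (M = 2*(-21222) = -42444)
J(s, T) = (-10 + T)/(50 + T) (J(s, T) = ((-1 - 1*9) + T)/(T + 50) = ((-1 - 9) + T)/(50 + T) = (-10 + T)/(50 + T))
M + J(184, 78) = -42444 + (-10 + 78)/(50 + 78) = -42444 + 68/128 = -42444 + (1/128)*68 = -42444 + 17/32 = -1358191/32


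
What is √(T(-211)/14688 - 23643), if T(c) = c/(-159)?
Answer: I*√99498642466690/64872 ≈ 153.76*I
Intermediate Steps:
T(c) = -c/159 (T(c) = c*(-1/159) = -c/159)
√(T(-211)/14688 - 23643) = √(-1/159*(-211)/14688 - 23643) = √((211/159)*(1/14688) - 23643) = √(211/2335392 - 23643) = √(-55215672845/2335392) = I*√99498642466690/64872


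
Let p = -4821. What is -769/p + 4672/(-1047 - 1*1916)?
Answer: -20245165/14284623 ≈ -1.4173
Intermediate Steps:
-769/p + 4672/(-1047 - 1*1916) = -769/(-4821) + 4672/(-1047 - 1*1916) = -769*(-1/4821) + 4672/(-1047 - 1916) = 769/4821 + 4672/(-2963) = 769/4821 + 4672*(-1/2963) = 769/4821 - 4672/2963 = -20245165/14284623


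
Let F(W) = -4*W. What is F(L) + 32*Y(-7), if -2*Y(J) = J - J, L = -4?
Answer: 16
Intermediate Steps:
Y(J) = 0 (Y(J) = -(J - J)/2 = -½*0 = 0)
F(L) + 32*Y(-7) = -4*(-4) + 32*0 = 16 + 0 = 16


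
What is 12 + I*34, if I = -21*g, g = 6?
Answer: -4272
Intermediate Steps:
I = -126 (I = -21*6 = -126)
12 + I*34 = 12 - 126*34 = 12 - 4284 = -4272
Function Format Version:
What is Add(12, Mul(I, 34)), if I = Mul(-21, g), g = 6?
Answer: -4272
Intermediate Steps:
I = -126 (I = Mul(-21, 6) = -126)
Add(12, Mul(I, 34)) = Add(12, Mul(-126, 34)) = Add(12, -4284) = -4272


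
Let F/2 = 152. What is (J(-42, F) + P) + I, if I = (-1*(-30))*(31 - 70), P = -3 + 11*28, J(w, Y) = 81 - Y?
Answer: -1088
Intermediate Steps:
F = 304 (F = 2*152 = 304)
P = 305 (P = -3 + 308 = 305)
I = -1170 (I = 30*(-39) = -1170)
(J(-42, F) + P) + I = ((81 - 1*304) + 305) - 1170 = ((81 - 304) + 305) - 1170 = (-223 + 305) - 1170 = 82 - 1170 = -1088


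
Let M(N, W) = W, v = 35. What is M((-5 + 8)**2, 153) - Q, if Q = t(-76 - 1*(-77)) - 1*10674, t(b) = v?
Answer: 10792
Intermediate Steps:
t(b) = 35
Q = -10639 (Q = 35 - 1*10674 = 35 - 10674 = -10639)
M((-5 + 8)**2, 153) - Q = 153 - 1*(-10639) = 153 + 10639 = 10792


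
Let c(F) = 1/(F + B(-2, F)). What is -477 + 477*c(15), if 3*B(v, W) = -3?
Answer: -6201/14 ≈ -442.93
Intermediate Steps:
B(v, W) = -1 (B(v, W) = (⅓)*(-3) = -1)
c(F) = 1/(-1 + F) (c(F) = 1/(F - 1) = 1/(-1 + F))
-477 + 477*c(15) = -477 + 477/(-1 + 15) = -477 + 477/14 = -6201/14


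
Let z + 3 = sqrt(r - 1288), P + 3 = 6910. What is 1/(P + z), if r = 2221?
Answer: 6904/47664283 - sqrt(933)/47664283 ≈ 0.00014421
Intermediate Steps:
P = 6907 (P = -3 + 6910 = 6907)
z = -3 + sqrt(933) (z = -3 + sqrt(2221 - 1288) = -3 + sqrt(933) ≈ 27.545)
1/(P + z) = 1/(6907 + (-3 + sqrt(933))) = 1/(6904 + sqrt(933))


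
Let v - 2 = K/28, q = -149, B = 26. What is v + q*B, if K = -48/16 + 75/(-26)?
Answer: -2818969/728 ≈ -3872.2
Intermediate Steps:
K = -153/26 (K = -48*1/16 + 75*(-1/26) = -3 - 75/26 = -153/26 ≈ -5.8846)
v = 1303/728 (v = 2 - 153/26/28 = 2 - 153/26*1/28 = 2 - 153/728 = 1303/728 ≈ 1.7898)
v + q*B = 1303/728 - 149*26 = 1303/728 - 3874 = -2818969/728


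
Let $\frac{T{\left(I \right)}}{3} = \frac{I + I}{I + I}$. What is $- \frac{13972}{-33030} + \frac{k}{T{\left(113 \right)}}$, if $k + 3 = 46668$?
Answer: $\frac{256897811}{16515} \approx 15555.0$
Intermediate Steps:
$k = 46665$ ($k = -3 + 46668 = 46665$)
$T{\left(I \right)} = 3$ ($T{\left(I \right)} = 3 \frac{I + I}{I + I} = 3 \frac{2 I}{2 I} = 3 \cdot 2 I \frac{1}{2 I} = 3 \cdot 1 = 3$)
$- \frac{13972}{-33030} + \frac{k}{T{\left(113 \right)}} = - \frac{13972}{-33030} + \frac{46665}{3} = \left(-13972\right) \left(- \frac{1}{33030}\right) + 46665 \cdot \frac{1}{3} = \frac{6986}{16515} + 15555 = \frac{256897811}{16515}$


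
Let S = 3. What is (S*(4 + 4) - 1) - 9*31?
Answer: -256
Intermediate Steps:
(S*(4 + 4) - 1) - 9*31 = (3*(4 + 4) - 1) - 9*31 = (3*8 - 1) - 279 = (24 - 1) - 279 = 23 - 279 = -256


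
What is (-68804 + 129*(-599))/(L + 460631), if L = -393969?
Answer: -146075/66662 ≈ -2.1913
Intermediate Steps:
(-68804 + 129*(-599))/(L + 460631) = (-68804 + 129*(-599))/(-393969 + 460631) = (-68804 - 77271)/66662 = -146075*1/66662 = -146075/66662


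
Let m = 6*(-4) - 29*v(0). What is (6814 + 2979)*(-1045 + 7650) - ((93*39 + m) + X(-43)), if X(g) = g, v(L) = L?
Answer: 64679205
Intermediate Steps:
m = -24 (m = 6*(-4) - 29*0 = -24 + 0 = -24)
(6814 + 2979)*(-1045 + 7650) - ((93*39 + m) + X(-43)) = (6814 + 2979)*(-1045 + 7650) - ((93*39 - 24) - 43) = 9793*6605 - ((3627 - 24) - 43) = 64682765 - (3603 - 43) = 64682765 - 1*3560 = 64682765 - 3560 = 64679205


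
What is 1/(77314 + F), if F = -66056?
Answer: 1/11258 ≈ 8.8826e-5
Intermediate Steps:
1/(77314 + F) = 1/(77314 - 66056) = 1/11258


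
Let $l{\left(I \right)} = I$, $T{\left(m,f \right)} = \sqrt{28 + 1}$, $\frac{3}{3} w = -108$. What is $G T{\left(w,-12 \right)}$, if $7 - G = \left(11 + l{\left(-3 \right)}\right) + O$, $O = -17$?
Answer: $16 \sqrt{29} \approx 86.163$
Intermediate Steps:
$w = -108$
$T{\left(m,f \right)} = \sqrt{29}$
$G = 16$ ($G = 7 - \left(\left(11 - 3\right) - 17\right) = 7 - \left(8 - 17\right) = 7 - -9 = 7 + 9 = 16$)
$G T{\left(w,-12 \right)} = 16 \sqrt{29}$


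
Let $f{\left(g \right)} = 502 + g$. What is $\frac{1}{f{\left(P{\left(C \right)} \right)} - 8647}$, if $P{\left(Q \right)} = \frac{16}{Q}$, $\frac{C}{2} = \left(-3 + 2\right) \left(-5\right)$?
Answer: $- \frac{5}{40717} \approx -0.0001228$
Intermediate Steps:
$C = 10$ ($C = 2 \left(-3 + 2\right) \left(-5\right) = 2 \left(\left(-1\right) \left(-5\right)\right) = 2 \cdot 5 = 10$)
$\frac{1}{f{\left(P{\left(C \right)} \right)} - 8647} = \frac{1}{\left(502 + \frac{16}{10}\right) - 8647} = \frac{1}{\left(502 + 16 \cdot \frac{1}{10}\right) - 8647} = \frac{1}{\left(502 + \frac{8}{5}\right) - 8647} = \frac{1}{\frac{2518}{5} - 8647} = \frac{1}{- \frac{40717}{5}} = - \frac{5}{40717}$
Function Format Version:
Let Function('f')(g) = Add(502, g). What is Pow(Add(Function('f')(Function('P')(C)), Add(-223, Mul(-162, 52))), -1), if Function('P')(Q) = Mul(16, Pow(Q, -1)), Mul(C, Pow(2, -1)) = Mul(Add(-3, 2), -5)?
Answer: Rational(-5, 40717) ≈ -0.00012280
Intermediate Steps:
C = 10 (C = Mul(2, Mul(Add(-3, 2), -5)) = Mul(2, Mul(-1, -5)) = Mul(2, 5) = 10)
Pow(Add(Function('f')(Function('P')(C)), Add(-223, Mul(-162, 52))), -1) = Pow(Add(Add(502, Mul(16, Pow(10, -1))), Add(-223, Mul(-162, 52))), -1) = Pow(Add(Add(502, Mul(16, Rational(1, 10))), Add(-223, -8424)), -1) = Pow(Add(Add(502, Rational(8, 5)), -8647), -1) = Pow(Add(Rational(2518, 5), -8647), -1) = Pow(Rational(-40717, 5), -1) = Rational(-5, 40717)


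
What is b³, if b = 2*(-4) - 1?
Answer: -729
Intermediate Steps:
b = -9 (b = -8 - 1 = -9)
b³ = (-9)³ = -729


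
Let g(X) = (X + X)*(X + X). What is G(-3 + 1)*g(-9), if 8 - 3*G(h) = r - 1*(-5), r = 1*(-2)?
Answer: 540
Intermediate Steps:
r = -2
G(h) = 5/3 (G(h) = 8/3 - (-2 - 1*(-5))/3 = 8/3 - (-2 + 5)/3 = 8/3 - 1/3*3 = 8/3 - 1 = 5/3)
g(X) = 4*X**2 (g(X) = (2*X)*(2*X) = 4*X**2)
G(-3 + 1)*g(-9) = 5*(4*(-9)**2)/3 = 5*(4*81)/3 = (5/3)*324 = 540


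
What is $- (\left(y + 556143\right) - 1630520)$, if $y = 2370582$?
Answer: $-1296205$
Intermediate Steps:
$- (\left(y + 556143\right) - 1630520) = - (\left(2370582 + 556143\right) - 1630520) = - (2926725 - 1630520) = \left(-1\right) 1296205 = -1296205$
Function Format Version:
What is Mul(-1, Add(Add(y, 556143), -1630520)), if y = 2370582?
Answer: -1296205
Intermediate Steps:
Mul(-1, Add(Add(y, 556143), -1630520)) = Mul(-1, Add(Add(2370582, 556143), -1630520)) = Mul(-1, Add(2926725, -1630520)) = Mul(-1, 1296205) = -1296205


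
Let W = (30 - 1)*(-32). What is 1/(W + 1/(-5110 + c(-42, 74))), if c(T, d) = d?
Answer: -5036/4673409 ≈ -0.0010776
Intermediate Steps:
W = -928 (W = 29*(-32) = -928)
1/(W + 1/(-5110 + c(-42, 74))) = 1/(-928 + 1/(-5110 + 74)) = 1/(-928 + 1/(-5036)) = 1/(-928 - 1/5036) = 1/(-4673409/5036) = -5036/4673409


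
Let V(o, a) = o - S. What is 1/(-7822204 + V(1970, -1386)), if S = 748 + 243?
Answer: -1/7821225 ≈ -1.2786e-7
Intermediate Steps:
S = 991
V(o, a) = -991 + o (V(o, a) = o - 1*991 = o - 991 = -991 + o)
1/(-7822204 + V(1970, -1386)) = 1/(-7822204 + (-991 + 1970)) = 1/(-7822204 + 979) = 1/(-7821225) = -1/7821225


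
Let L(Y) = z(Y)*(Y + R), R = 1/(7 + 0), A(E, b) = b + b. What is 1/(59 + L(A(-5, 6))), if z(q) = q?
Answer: 7/1433 ≈ 0.0048849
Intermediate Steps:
A(E, b) = 2*b
R = ⅐ (R = 1/7 = ⅐ ≈ 0.14286)
L(Y) = Y*(⅐ + Y) (L(Y) = Y*(Y + ⅐) = Y*(⅐ + Y))
1/(59 + L(A(-5, 6))) = 1/(59 + (2*6)*(⅐ + 2*6)) = 1/(59 + 12*(⅐ + 12)) = 1/(59 + 12*(85/7)) = 1/(59 + 1020/7) = 1/(1433/7) = 7/1433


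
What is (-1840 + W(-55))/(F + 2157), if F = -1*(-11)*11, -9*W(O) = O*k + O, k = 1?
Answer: -8225/10251 ≈ -0.80236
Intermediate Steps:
W(O) = -2*O/9 (W(O) = -(O*1 + O)/9 = -(O + O)/9 = -2*O/9)
F = 121 (F = 11*11 = 121)
(-1840 + W(-55))/(F + 2157) = (-1840 - 2/9*(-55))/(121 + 2157) = (-1840 + 110/9)/2278 = -16450/9*1/2278 = -8225/10251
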